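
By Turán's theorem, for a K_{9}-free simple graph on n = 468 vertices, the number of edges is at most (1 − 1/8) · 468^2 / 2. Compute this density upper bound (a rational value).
Turán density bound = (7/8) · 468^2/2 = 95823

Turán's theorem: ex(n, K_{r+1}) is achieved by the complete r-partite Turán graph T(n, r) with parts as balanced as possible, and is at most (1 − 1/r) · n^2/2. For r = 8, n = 468: the density bound is (7/8) · 219024/2 = 95823. The integer-valued extremum is e(T(468, 8)) = 95822, which is strictly less than the density bound 95823 since 8 ∤ 468 (the parts of T(468, 8) cannot all be equal).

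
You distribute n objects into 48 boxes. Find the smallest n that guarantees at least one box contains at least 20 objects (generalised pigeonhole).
n = (20 − 1)·48 + 1 = 913

By the generalised pigeonhole principle, to guarantee some box contains ≥ r objects we need more than (r − 1) · k objects total. Threshold: n = (r − 1) · k + 1. With r = 20 and k = 48: n = 19 · 48 + 1 = 912 + 1 = 913. For n = 912 = 19 · 48, we can put exactly 19 objects in every box, avoiding 20 in any single one — so 913 is tight.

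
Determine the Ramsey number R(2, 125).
R(2, 125) = 125

R(2, k) = k for all k ≥ 2: in a 2-colouring of K_k, either some edge is red (a red K_2) or all edges are blue (a blue K_k). And K_{124} coloured all-blue has no blue K_125, so R(2, 125) > 124. Hence R(2, 125) = 125.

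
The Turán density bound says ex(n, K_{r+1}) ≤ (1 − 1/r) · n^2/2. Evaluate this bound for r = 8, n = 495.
Turán density bound = (7/8) · 495^2/2 = 1715175/16 ≈ 107198.4375

Turán's theorem: ex(n, K_{r+1}) is achieved by the complete r-partite Turán graph T(n, r) with parts as balanced as possible, and is at most (1 − 1/r) · n^2/2. For r = 8, n = 495: the density bound is (7/8) · 245025/2 = 1715175/16 ≈ 107198.4375. The integer-valued extremum is e(T(495, 8)) = 107198, which is strictly less than the density bound 1715175/16 since 8 ∤ 495 (the parts of T(495, 8) cannot all be equal).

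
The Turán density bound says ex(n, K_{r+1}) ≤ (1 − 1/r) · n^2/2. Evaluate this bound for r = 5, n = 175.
Turán density bound = (4/5) · 175^2/2 = 12250

Turán's theorem: ex(n, K_{r+1}) is achieved by the complete r-partite Turán graph T(n, r) with parts as balanced as possible, and is at most (1 − 1/r) · n^2/2. For r = 5, n = 175: the density bound is (4/5) · 30625/2 = 12250. Since 5 ∣ 175, the Turán graph T(175, 5) has parts of equal size 35, and its edge count e(T(175, 5)) = 12250 attains the density bound exactly.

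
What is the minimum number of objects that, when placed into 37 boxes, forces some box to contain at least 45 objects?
n = (45 − 1)·37 + 1 = 1629

By the generalised pigeonhole principle, to guarantee some box contains ≥ r objects we need more than (r − 1) · k objects total. Threshold: n = (r − 1) · k + 1. With r = 45 and k = 37: n = 44 · 37 + 1 = 1628 + 1 = 1629. For n = 1628 = 44 · 37, we can put exactly 44 objects in every box, avoiding 45 in any single one — so 1629 is tight.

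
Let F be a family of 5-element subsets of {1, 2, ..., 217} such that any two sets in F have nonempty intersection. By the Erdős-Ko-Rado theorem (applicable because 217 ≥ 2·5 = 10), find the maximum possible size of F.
max |F| = C(216, 4) = 88201170

The Erdős-Ko-Rado theorem states: for n ≥ 2k, an intersecting family of k-subsets of an n-element set has size at most C(n − 1, k − 1), with equality for 'star' families {A ⊆ [n] : |A| = k, i ∈ A} (fix an element i). For n = 217, k = 5: C(216, 4) = 88201170.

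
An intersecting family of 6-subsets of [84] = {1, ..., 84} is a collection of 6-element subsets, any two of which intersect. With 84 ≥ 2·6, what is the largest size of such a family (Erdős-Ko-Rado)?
max |F| = C(83, 5) = 29034396

The Erdős-Ko-Rado theorem states: for n ≥ 2k, an intersecting family of k-subsets of an n-element set has size at most C(n − 1, k − 1), with equality for 'star' families {A ⊆ [n] : |A| = k, i ∈ A} (fix an element i). For n = 84, k = 6: C(83, 5) = 29034396.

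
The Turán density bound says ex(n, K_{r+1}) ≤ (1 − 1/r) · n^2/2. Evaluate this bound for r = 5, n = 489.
Turán density bound = (4/5) · 489^2/2 = 478242/5 ≈ 95648.4

Turán's theorem: ex(n, K_{r+1}) is achieved by the complete r-partite Turán graph T(n, r) with parts as balanced as possible, and is at most (1 − 1/r) · n^2/2. For r = 5, n = 489: the density bound is (4/5) · 239121/2 = 478242/5 ≈ 95648.4. The integer-valued extremum is e(T(489, 5)) = 95648, which is strictly less than the density bound 478242/5 since 5 ∤ 489 (the parts of T(489, 5) cannot all be equal).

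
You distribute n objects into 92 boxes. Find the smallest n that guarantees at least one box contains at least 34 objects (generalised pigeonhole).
n = (34 − 1)·92 + 1 = 3037

By the generalised pigeonhole principle, to guarantee some box contains ≥ r objects we need more than (r − 1) · k objects total. Threshold: n = (r − 1) · k + 1. With r = 34 and k = 92: n = 33 · 92 + 1 = 3036 + 1 = 3037. For n = 3036 = 33 · 92, we can put exactly 33 objects in every box, avoiding 34 in any single one — so 3037 is tight.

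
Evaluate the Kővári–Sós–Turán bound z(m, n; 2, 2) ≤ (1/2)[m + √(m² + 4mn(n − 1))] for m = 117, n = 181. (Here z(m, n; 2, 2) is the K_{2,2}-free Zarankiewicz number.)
z(117, 181; 2, 2) ≤ (1/2)[117 + √(117² + 4·117·181·180)] = (1/2)[117 + √15261129] = 2011.7748

Kővári–Sós–Turán: let r_1, ..., r_117 be the row sums and z = Σ r_i the total number of 1s. Each pair of columns can share at most one row with both entries 1 (else a 2×2 all-ones block appears), so Σ_i C(r_i, 2) ≤ C(181, 2) = 16290. By convexity Σ_i C(r_i, 2) ≥ 117·C(z/117, 2) = z(z − 117)/(2·117), giving z² − 117z − 117·181·180 ≤ 0 and hence z ≤ (1/2)[117 + √(13689 + 4·3811860)] = (1/2)[117 + √15261129] ≈ (1/2)(117 + 3906.5495) = 2011.7748.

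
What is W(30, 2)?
W(30, 2) = 30 + 1 = 31

A 2-term AP is any pair of integers, so a monochromatic 2-AP exists iff some colour is used at least twice. With 30 colours, the colouring i ↦ i on {1, ..., 30} uses each colour once, avoiding any monochromatic pair, so W(30, 2) > 30. For {1, ..., 31}, pigeonhole forces two integers of the same colour, which form a monochromatic 2-AP. Hence W(30, 2) = 31.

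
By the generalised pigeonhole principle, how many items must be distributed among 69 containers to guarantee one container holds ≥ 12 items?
n = (12 − 1)·69 + 1 = 760

By the generalised pigeonhole principle, to guarantee some box contains ≥ r objects we need more than (r − 1) · k objects total. Threshold: n = (r − 1) · k + 1. With r = 12 and k = 69: n = 11 · 69 + 1 = 759 + 1 = 760. For n = 759 = 11 · 69, we can put exactly 11 objects in every box, avoiding 12 in any single one — so 760 is tight.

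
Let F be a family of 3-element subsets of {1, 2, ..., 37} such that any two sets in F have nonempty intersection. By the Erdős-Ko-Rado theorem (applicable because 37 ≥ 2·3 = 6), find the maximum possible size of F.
max |F| = C(36, 2) = 630

The Erdős-Ko-Rado theorem states: for n ≥ 2k, an intersecting family of k-subsets of an n-element set has size at most C(n − 1, k − 1), with equality for 'star' families {A ⊆ [n] : |A| = k, i ∈ A} (fix an element i). For n = 37, k = 3: C(36, 2) = 630.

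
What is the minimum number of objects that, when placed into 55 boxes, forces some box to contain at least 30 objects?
n = (30 − 1)·55 + 1 = 1596

By the generalised pigeonhole principle, to guarantee some box contains ≥ r objects we need more than (r − 1) · k objects total. Threshold: n = (r − 1) · k + 1. With r = 30 and k = 55: n = 29 · 55 + 1 = 1595 + 1 = 1596. For n = 1595 = 29 · 55, we can put exactly 29 objects in every box, avoiding 30 in any single one — so 1596 is tight.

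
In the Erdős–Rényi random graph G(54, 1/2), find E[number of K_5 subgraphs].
E[# K_5] = C(54, 5) · (1/2)^C(5, 2) = 3162510 / 2^10 = 1581255/512 ≈ 3088.388672

For each 5-subset S of vertices (there are C(54, 5) = 3162510 such S), let X_S = 1 if S induces a K_5 (all C(5, 2) = 10 edges present). Then P(X_S = 1) = (1/2)^10 = 1/1024. By linearity of expectation, E[# K_5] = C(54, 5) · (1/2)^10 = 3162510 / 1024 = 1581255/512 ≈ 3088.388672.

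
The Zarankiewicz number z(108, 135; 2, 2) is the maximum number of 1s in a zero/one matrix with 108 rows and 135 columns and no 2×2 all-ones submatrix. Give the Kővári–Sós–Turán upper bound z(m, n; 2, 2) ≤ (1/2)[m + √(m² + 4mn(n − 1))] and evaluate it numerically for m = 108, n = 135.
z(108, 135; 2, 2) ≤ (1/2)[108 + √(108² + 4·108·135·134)] = (1/2)[108 + √7826544] = 1452.7981

Kővári–Sós–Turán: let r_1, ..., r_108 be the row sums and z = Σ r_i the total number of 1s. Each pair of columns can share at most one row with both entries 1 (else a 2×2 all-ones block appears), so Σ_i C(r_i, 2) ≤ C(135, 2) = 9045. By convexity Σ_i C(r_i, 2) ≥ 108·C(z/108, 2) = z(z − 108)/(2·108), giving z² − 108z − 108·135·134 ≤ 0 and hence z ≤ (1/2)[108 + √(11664 + 4·1953720)] = (1/2)[108 + √7826544] ≈ (1/2)(108 + 2797.5961) = 1452.7981.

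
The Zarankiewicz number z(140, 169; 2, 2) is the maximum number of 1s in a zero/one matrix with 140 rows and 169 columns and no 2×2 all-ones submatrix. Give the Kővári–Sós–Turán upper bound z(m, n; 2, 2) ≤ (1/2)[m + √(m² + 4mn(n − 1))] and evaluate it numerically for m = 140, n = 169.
z(140, 169; 2, 2) ≤ (1/2)[140 + √(140² + 4·140·169·168)] = (1/2)[140 + √15919120] = 2064.9386

Kővári–Sós–Turán: let r_1, ..., r_140 be the row sums and z = Σ r_i the total number of 1s. Each pair of columns can share at most one row with both entries 1 (else a 2×2 all-ones block appears), so Σ_i C(r_i, 2) ≤ C(169, 2) = 14196. By convexity Σ_i C(r_i, 2) ≥ 140·C(z/140, 2) = z(z − 140)/(2·140), giving z² − 140z − 140·169·168 ≤ 0 and hence z ≤ (1/2)[140 + √(19600 + 4·3974880)] = (1/2)[140 + √15919120] ≈ (1/2)(140 + 3989.8772) = 2064.9386.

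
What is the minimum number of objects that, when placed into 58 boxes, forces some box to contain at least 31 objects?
n = (31 − 1)·58 + 1 = 1741

By the generalised pigeonhole principle, to guarantee some box contains ≥ r objects we need more than (r − 1) · k objects total. Threshold: n = (r − 1) · k + 1. With r = 31 and k = 58: n = 30 · 58 + 1 = 1740 + 1 = 1741. For n = 1740 = 30 · 58, we can put exactly 30 objects in every box, avoiding 31 in any single one — so 1741 is tight.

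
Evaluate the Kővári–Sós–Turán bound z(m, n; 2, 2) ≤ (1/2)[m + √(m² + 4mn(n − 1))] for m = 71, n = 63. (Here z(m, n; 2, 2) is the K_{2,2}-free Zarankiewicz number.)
z(71, 63; 2, 2) ≤ (1/2)[71 + √(71² + 4·71·63·62)] = (1/2)[71 + √1114345] = 563.3127

Kővári–Sós–Turán: let r_1, ..., r_71 be the row sums and z = Σ r_i the total number of 1s. Each pair of columns can share at most one row with both entries 1 (else a 2×2 all-ones block appears), so Σ_i C(r_i, 2) ≤ C(63, 2) = 1953. By convexity Σ_i C(r_i, 2) ≥ 71·C(z/71, 2) = z(z − 71)/(2·71), giving z² − 71z − 71·63·62 ≤ 0 and hence z ≤ (1/2)[71 + √(5041 + 4·277326)] = (1/2)[71 + √1114345] ≈ (1/2)(71 + 1055.6254) = 563.3127.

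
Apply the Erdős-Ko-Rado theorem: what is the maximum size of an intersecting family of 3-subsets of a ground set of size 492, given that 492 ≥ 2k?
max |F| = C(491, 2) = 120295

The Erdős-Ko-Rado theorem states: for n ≥ 2k, an intersecting family of k-subsets of an n-element set has size at most C(n − 1, k − 1), with equality for 'star' families {A ⊆ [n] : |A| = k, i ∈ A} (fix an element i). For n = 492, k = 3: C(491, 2) = 120295.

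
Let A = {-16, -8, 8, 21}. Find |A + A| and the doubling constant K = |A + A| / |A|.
K = |A + A| / |A| = 10/4 = 5/2

Enumerate A + A = {a + b : a, b ∈ A}. With |A| = 4, there are |A|^2 = 16 ordered sum pairs; collecting distinct values, A + A = {-32, -24, -16, -8, 0, 5, 13, 16, 29, 42}, so |A + A| = 10. Thus K = 10/4 = 5/2. For comparison, the minimum possible |A + A| over all 4-element sets is 2·4 − 1 = 7 (so min K = 7/4), attained only by arithmetic progressions.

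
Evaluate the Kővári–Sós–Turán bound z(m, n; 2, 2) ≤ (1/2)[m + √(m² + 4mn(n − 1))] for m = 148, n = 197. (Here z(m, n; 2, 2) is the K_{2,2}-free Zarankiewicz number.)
z(148, 197; 2, 2) ≤ (1/2)[148 + √(148² + 4·148·197·196)] = (1/2)[148 + √22880208] = 2465.663

Kővári–Sós–Turán: let r_1, ..., r_148 be the row sums and z = Σ r_i the total number of 1s. Each pair of columns can share at most one row with both entries 1 (else a 2×2 all-ones block appears), so Σ_i C(r_i, 2) ≤ C(197, 2) = 19306. By convexity Σ_i C(r_i, 2) ≥ 148·C(z/148, 2) = z(z − 148)/(2·148), giving z² − 148z − 148·197·196 ≤ 0 and hence z ≤ (1/2)[148 + √(21904 + 4·5714576)] = (1/2)[148 + √22880208] ≈ (1/2)(148 + 4783.326) = 2465.663.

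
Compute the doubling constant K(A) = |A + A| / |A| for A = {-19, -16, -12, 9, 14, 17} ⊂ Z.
K = |A + A| / |A| = 20/6 = 10/3

Enumerate A + A = {a + b : a, b ∈ A}. With |A| = 6, there are |A|^2 = 36 ordered sum pairs; collecting distinct values, A + A = {-38, -35, -32, -31, -28, -24, -10, -7, -5, -3, -2, 1, 2, 5, 18, 23, 26, 28, 31, 34}, so |A + A| = 20. Thus K = 20/6 = 10/3. For comparison, the minimum possible |A + A| over all 6-element sets is 2·6 − 1 = 11 (so min K = 11/6), attained only by arithmetic progressions.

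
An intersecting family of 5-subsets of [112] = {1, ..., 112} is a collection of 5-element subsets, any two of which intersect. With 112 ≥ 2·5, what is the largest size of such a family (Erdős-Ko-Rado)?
max |F| = C(111, 4) = 5989005

The Erdős-Ko-Rado theorem states: for n ≥ 2k, an intersecting family of k-subsets of an n-element set has size at most C(n − 1, k − 1), with equality for 'star' families {A ⊆ [n] : |A| = k, i ∈ A} (fix an element i). For n = 112, k = 5: C(111, 4) = 5989005.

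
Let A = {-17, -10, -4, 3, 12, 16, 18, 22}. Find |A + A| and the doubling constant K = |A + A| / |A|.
K = |A + A| / |A| = 30/8 = 15/4

Enumerate A + A = {a + b : a, b ∈ A}. With |A| = 8, there are |A|^2 = 64 ordered sum pairs; collecting distinct values, A + A = {-34, -27, -21, -20, -14, -8, -7, -5, -1, 1, 2, 5, 6, 8, 12, 14, 15, 18, 19, 21, 24, 25, 28, 30, 32, 34, 36, 38, 40, 44}, so |A + A| = 30. Thus K = 30/8 = 15/4. For comparison, the minimum possible |A + A| over all 8-element sets is 2·8 − 1 = 15 (so min K = 15/8), attained only by arithmetic progressions.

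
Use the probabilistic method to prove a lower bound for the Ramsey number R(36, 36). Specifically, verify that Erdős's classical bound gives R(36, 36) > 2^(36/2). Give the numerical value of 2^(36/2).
2^(36/2) = 262144; so R(36, 36) > 262144

Colour each edge of K_n uniformly at random with red/blue. The expected number of monochromatic K_36 is C(n, 36) · 2 · 2^(−C(36,2)). If C(n, 36) · 2^(1 − C(36,2)) < 1, then with positive probability no monochromatic K_36 exists, so R(36, 36) > n. The standard estimate C(n, 36) ≤ n^36/36! shows this inequality holds whenever n ≤ 2^(36/2) (since 36! · 2^(C(36,2) − 1) > 2^(36^2/2) ≥ n^36). Hence R(36, 36) > 2^(36/2) = 262144.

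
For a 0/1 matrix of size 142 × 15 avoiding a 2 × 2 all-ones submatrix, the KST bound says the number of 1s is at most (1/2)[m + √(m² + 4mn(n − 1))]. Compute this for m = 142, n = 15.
z(142, 15; 2, 2) ≤ (1/2)[142 + √(142² + 4·142·15·14)] = (1/2)[142 + √139444] = 257.711

Kővári–Sós–Turán: let r_1, ..., r_142 be the row sums and z = Σ r_i the total number of 1s. Each pair of columns can share at most one row with both entries 1 (else a 2×2 all-ones block appears), so Σ_i C(r_i, 2) ≤ C(15, 2) = 105. By convexity Σ_i C(r_i, 2) ≥ 142·C(z/142, 2) = z(z − 142)/(2·142), giving z² − 142z − 142·15·14 ≤ 0 and hence z ≤ (1/2)[142 + √(20164 + 4·29820)] = (1/2)[142 + √139444] ≈ (1/2)(142 + 373.422) = 257.711.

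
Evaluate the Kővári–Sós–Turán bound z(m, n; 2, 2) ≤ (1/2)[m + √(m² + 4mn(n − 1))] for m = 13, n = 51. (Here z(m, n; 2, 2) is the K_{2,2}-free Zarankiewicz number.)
z(13, 51; 2, 2) ≤ (1/2)[13 + √(13² + 4·13·51·50)] = (1/2)[13 + √132769] = 188.6874

Kővári–Sós–Turán: let r_1, ..., r_13 be the row sums and z = Σ r_i the total number of 1s. Each pair of columns can share at most one row with both entries 1 (else a 2×2 all-ones block appears), so Σ_i C(r_i, 2) ≤ C(51, 2) = 1275. By convexity Σ_i C(r_i, 2) ≥ 13·C(z/13, 2) = z(z − 13)/(2·13), giving z² − 13z − 13·51·50 ≤ 0 and hence z ≤ (1/2)[13 + √(169 + 4·33150)] = (1/2)[13 + √132769] ≈ (1/2)(13 + 364.3748) = 188.6874.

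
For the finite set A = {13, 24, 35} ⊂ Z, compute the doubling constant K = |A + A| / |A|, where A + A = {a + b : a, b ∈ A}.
K = |A + A| / |A| = 5/3

Enumerate A + A = {a + b : a, b ∈ A}. With |A| = 3, there are |A|^2 = 9 ordered sum pairs; collecting distinct values, A + A = {26, 37, 48, 59, 70}, so |A + A| = 5. Thus K = 5/3. Here |A + A| = 2|A| − 1 = 5, the minimum possible — so K = 5/3 is minimal, which holds iff A is an arithmetic progression.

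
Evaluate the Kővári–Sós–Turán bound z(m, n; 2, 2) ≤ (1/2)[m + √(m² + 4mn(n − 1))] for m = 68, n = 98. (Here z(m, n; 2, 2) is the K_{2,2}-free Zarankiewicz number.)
z(68, 98; 2, 2) ≤ (1/2)[68 + √(68² + 4·68·98·97)] = (1/2)[68 + √2590256] = 838.7136

Kővári–Sós–Turán: let r_1, ..., r_68 be the row sums and z = Σ r_i the total number of 1s. Each pair of columns can share at most one row with both entries 1 (else a 2×2 all-ones block appears), so Σ_i C(r_i, 2) ≤ C(98, 2) = 4753. By convexity Σ_i C(r_i, 2) ≥ 68·C(z/68, 2) = z(z − 68)/(2·68), giving z² − 68z − 68·98·97 ≤ 0 and hence z ≤ (1/2)[68 + √(4624 + 4·646408)] = (1/2)[68 + √2590256] ≈ (1/2)(68 + 1609.4272) = 838.7136.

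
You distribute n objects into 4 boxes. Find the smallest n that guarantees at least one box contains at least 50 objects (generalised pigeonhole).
n = (50 − 1)·4 + 1 = 197

By the generalised pigeonhole principle, to guarantee some box contains ≥ r objects we need more than (r − 1) · k objects total. Threshold: n = (r − 1) · k + 1. With r = 50 and k = 4: n = 49 · 4 + 1 = 196 + 1 = 197. For n = 196 = 49 · 4, we can put exactly 49 objects in every box, avoiding 50 in any single one — so 197 is tight.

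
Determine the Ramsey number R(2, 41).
R(2, 41) = 41

R(2, k) = k for all k ≥ 2: in a 2-colouring of K_k, either some edge is red (a red K_2) or all edges are blue (a blue K_k). And K_{40} coloured all-blue has no blue K_41, so R(2, 41) > 40. Hence R(2, 41) = 41.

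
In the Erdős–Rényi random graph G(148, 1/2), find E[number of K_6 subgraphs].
E[# K_6] = C(148, 6) · (1/2)^C(6, 2) = 13172431272 / 2^15 = 1646553909/4096 ≈ 401990.700439

For each 6-subset S of vertices (there are C(148, 6) = 13172431272 such S), let X_S = 1 if S induces a K_6 (all C(6, 2) = 15 edges present). Then P(X_S = 1) = (1/2)^15 = 1/32768. By linearity of expectation, E[# K_6] = C(148, 6) · (1/2)^15 = 13172431272 / 32768 = 1646553909/4096 ≈ 401990.700439.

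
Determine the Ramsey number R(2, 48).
R(2, 48) = 48

R(2, k) = k for all k ≥ 2: in a 2-colouring of K_k, either some edge is red (a red K_2) or all edges are blue (a blue K_k). And K_{47} coloured all-blue has no blue K_48, so R(2, 48) > 47. Hence R(2, 48) = 48.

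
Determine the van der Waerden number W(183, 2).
W(183, 2) = 183 + 1 = 184

A 2-term AP is any pair of integers, so a monochromatic 2-AP exists iff some colour is used at least twice. With 183 colours, the colouring i ↦ i on {1, ..., 183} uses each colour once, avoiding any monochromatic pair, so W(183, 2) > 183. For {1, ..., 184}, pigeonhole forces two integers of the same colour, which form a monochromatic 2-AP. Hence W(183, 2) = 184.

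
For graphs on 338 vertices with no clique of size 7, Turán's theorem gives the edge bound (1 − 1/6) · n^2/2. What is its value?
Turán density bound = (5/6) · 338^2/2 = 142805/3 ≈ 47601.6667

Turán's theorem: ex(n, K_{r+1}) is achieved by the complete r-partite Turán graph T(n, r) with parts as balanced as possible, and is at most (1 − 1/r) · n^2/2. For r = 6, n = 338: the density bound is (5/6) · 114244/2 = 142805/3 ≈ 47601.6667. The integer-valued extremum is e(T(338, 6)) = 47601, which is strictly less than the density bound 142805/3 since 6 ∤ 338 (the parts of T(338, 6) cannot all be equal).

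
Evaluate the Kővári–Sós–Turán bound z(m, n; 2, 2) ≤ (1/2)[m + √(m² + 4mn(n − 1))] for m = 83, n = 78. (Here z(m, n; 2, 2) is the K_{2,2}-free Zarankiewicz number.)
z(83, 78; 2, 2) ≤ (1/2)[83 + √(83² + 4·83·78·77)] = (1/2)[83 + √2000881] = 748.7625

Kővári–Sós–Turán: let r_1, ..., r_83 be the row sums and z = Σ r_i the total number of 1s. Each pair of columns can share at most one row with both entries 1 (else a 2×2 all-ones block appears), so Σ_i C(r_i, 2) ≤ C(78, 2) = 3003. By convexity Σ_i C(r_i, 2) ≥ 83·C(z/83, 2) = z(z − 83)/(2·83), giving z² − 83z − 83·78·77 ≤ 0 and hence z ≤ (1/2)[83 + √(6889 + 4·498498)] = (1/2)[83 + √2000881] ≈ (1/2)(83 + 1414.525) = 748.7625.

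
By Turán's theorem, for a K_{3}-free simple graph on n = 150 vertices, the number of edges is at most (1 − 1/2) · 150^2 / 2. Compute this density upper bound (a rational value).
Turán density bound = (1/2) · 150^2/2 = 5625

Turán's theorem: ex(n, K_{r+1}) is achieved by the complete r-partite Turán graph T(n, r) with parts as balanced as possible, and is at most (1 − 1/r) · n^2/2. For r = 2, n = 150: the density bound is (1/2) · 22500/2 = 5625. Since 2 ∣ 150, the Turán graph T(150, 2) has parts of equal size 75, and its edge count e(T(150, 2)) = 5625 attains the density bound exactly.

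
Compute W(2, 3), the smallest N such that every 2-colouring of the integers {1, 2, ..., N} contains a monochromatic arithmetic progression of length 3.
W(2, 3) = 9

Lower bound: the 2-colouring RRBBRRBB of {1, ..., 8} (R at positions {1, 2, 5, 6}, B at {3, 4, 7, 8}) contains no monochromatic 3-term AP, so W(2, 3) > 8. Upper bound: a case analysis on any 2-colouring of {1, ..., 9} forces such an AP. Hence W(2, 3) = 9.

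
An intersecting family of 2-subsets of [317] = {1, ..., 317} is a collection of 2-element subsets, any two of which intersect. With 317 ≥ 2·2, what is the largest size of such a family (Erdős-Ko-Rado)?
max |F| = C(316, 1) = 316

The Erdős-Ko-Rado theorem states: for n ≥ 2k, an intersecting family of k-subsets of an n-element set has size at most C(n − 1, k − 1), with equality for 'star' families {A ⊆ [n] : |A| = k, i ∈ A} (fix an element i). For n = 317, k = 2: C(316, 1) = 316.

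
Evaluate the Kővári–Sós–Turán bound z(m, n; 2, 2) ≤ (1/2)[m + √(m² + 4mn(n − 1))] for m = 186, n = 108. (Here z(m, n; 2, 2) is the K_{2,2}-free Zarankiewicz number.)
z(186, 108; 2, 2) ≤ (1/2)[186 + √(186² + 4·186·108·107)] = (1/2)[186 + √8632260] = 1562.0354

Kővári–Sós–Turán: let r_1, ..., r_186 be the row sums and z = Σ r_i the total number of 1s. Each pair of columns can share at most one row with both entries 1 (else a 2×2 all-ones block appears), so Σ_i C(r_i, 2) ≤ C(108, 2) = 5778. By convexity Σ_i C(r_i, 2) ≥ 186·C(z/186, 2) = z(z − 186)/(2·186), giving z² − 186z − 186·108·107 ≤ 0 and hence z ≤ (1/2)[186 + √(34596 + 4·2149416)] = (1/2)[186 + √8632260] ≈ (1/2)(186 + 2938.0708) = 1562.0354.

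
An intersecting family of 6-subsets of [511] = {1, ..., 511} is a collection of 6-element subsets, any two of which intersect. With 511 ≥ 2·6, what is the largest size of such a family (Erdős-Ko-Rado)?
max |F| = C(510, 5) = 281921956602

Erdős-Ko-Rado (1961): when n ≥ 2k, max |F| = C(n−1, k−1). The bound is attained by the star {A : i ∈ A} for any fixed i ∈ [n]. Here C(511−1, 6−1) = C(510, 5) = 281921956602.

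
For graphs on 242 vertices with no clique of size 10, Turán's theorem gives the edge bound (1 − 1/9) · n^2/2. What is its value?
Turán density bound = (8/9) · 242^2/2 = 234256/9 ≈ 26028.4444

Turán's theorem: ex(n, K_{r+1}) is achieved by the complete r-partite Turán graph T(n, r) with parts as balanced as possible, and is at most (1 − 1/r) · n^2/2. For r = 9, n = 242: the density bound is (8/9) · 58564/2 = 234256/9 ≈ 26028.4444. The integer-valued extremum is e(T(242, 9)) = 26028, which is strictly less than the density bound 234256/9 since 9 ∤ 242 (the parts of T(242, 9) cannot all be equal).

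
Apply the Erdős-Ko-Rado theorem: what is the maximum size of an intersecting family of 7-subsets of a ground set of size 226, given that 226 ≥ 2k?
max |F| = C(225, 6) = 168488720400

The Erdős-Ko-Rado theorem states: for n ≥ 2k, an intersecting family of k-subsets of an n-element set has size at most C(n − 1, k − 1), with equality for 'star' families {A ⊆ [n] : |A| = k, i ∈ A} (fix an element i). For n = 226, k = 7: C(225, 6) = 168488720400.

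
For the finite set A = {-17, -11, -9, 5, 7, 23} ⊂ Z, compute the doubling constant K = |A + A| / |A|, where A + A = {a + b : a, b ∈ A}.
K = |A + A| / |A| = 18/6 = 3

Enumerate A + A = {a + b : a, b ∈ A}. With |A| = 6, there are |A|^2 = 36 ordered sum pairs; collecting distinct values, A + A = {-34, -28, -26, -22, -20, -18, -12, -10, -6, -4, -2, 6, 10, 12, 14, 28, 30, 46}, so |A + A| = 18. Thus K = 18/6 = 3. For comparison, the minimum possible |A + A| over all 6-element sets is 2·6 − 1 = 11 (so min K = 11/6), attained only by arithmetic progressions.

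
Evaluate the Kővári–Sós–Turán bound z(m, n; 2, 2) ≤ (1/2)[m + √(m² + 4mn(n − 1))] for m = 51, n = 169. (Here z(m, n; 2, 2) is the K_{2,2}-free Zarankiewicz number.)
z(51, 169; 2, 2) ≤ (1/2)[51 + √(51² + 4·51·169·168)] = (1/2)[51 + √5794569] = 1229.0956

Kővári–Sós–Turán: let r_1, ..., r_51 be the row sums and z = Σ r_i the total number of 1s. Each pair of columns can share at most one row with both entries 1 (else a 2×2 all-ones block appears), so Σ_i C(r_i, 2) ≤ C(169, 2) = 14196. By convexity Σ_i C(r_i, 2) ≥ 51·C(z/51, 2) = z(z − 51)/(2·51), giving z² − 51z − 51·169·168 ≤ 0 and hence z ≤ (1/2)[51 + √(2601 + 4·1447992)] = (1/2)[51 + √5794569] ≈ (1/2)(51 + 2407.1911) = 1229.0956.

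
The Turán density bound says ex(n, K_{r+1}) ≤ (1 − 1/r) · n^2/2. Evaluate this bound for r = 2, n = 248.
Turán density bound = (1/2) · 248^2/2 = 15376

Turán's theorem: ex(n, K_{r+1}) is achieved by the complete r-partite Turán graph T(n, r) with parts as balanced as possible, and is at most (1 − 1/r) · n^2/2. For r = 2, n = 248: the density bound is (1/2) · 61504/2 = 15376. Since 2 ∣ 248, the Turán graph T(248, 2) has parts of equal size 124, and its edge count e(T(248, 2)) = 15376 attains the density bound exactly.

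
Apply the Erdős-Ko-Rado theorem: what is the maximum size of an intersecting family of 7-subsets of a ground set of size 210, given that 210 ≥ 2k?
max |F| = C(209, 6) = 107670993144

Erdős-Ko-Rado (1961): when n ≥ 2k, max |F| = C(n−1, k−1). The bound is attained by the star {A : i ∈ A} for any fixed i ∈ [n]. Here C(210−1, 7−1) = C(209, 6) = 107670993144.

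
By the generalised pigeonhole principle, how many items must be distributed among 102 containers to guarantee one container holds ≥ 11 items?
n = (11 − 1)·102 + 1 = 1021

By the generalised pigeonhole principle, to guarantee some box contains ≥ r objects we need more than (r − 1) · k objects total. Threshold: n = (r − 1) · k + 1. With r = 11 and k = 102: n = 10 · 102 + 1 = 1020 + 1 = 1021. For n = 1020 = 10 · 102, we can put exactly 10 objects in every box, avoiding 11 in any single one — so 1021 is tight.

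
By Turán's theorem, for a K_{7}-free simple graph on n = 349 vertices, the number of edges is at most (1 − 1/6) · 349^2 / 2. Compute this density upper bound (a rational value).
Turán density bound = (5/6) · 349^2/2 = 609005/12 ≈ 50750.4167

Turán's theorem: ex(n, K_{r+1}) is achieved by the complete r-partite Turán graph T(n, r) with parts as balanced as possible, and is at most (1 − 1/r) · n^2/2. For r = 6, n = 349: the density bound is (5/6) · 121801/2 = 609005/12 ≈ 50750.4167. The integer-valued extremum is e(T(349, 6)) = 50750, which is strictly less than the density bound 609005/12 since 6 ∤ 349 (the parts of T(349, 6) cannot all be equal).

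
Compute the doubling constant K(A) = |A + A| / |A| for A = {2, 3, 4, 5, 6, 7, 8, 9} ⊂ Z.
K = |A + A| / |A| = 15/8

Enumerate A + A = {a + b : a, b ∈ A}. With |A| = 8, there are |A|^2 = 64 ordered sum pairs; collecting distinct values, A + A = {4, 5, 6, 7, 8, 9, 10, 11, 12, 13, 14, 15, 16, 17, 18}, so |A + A| = 15. Thus K = 15/8. Here |A + A| = 2|A| − 1 = 15, the minimum possible — so K = 15/8 is minimal, which holds iff A is an arithmetic progression.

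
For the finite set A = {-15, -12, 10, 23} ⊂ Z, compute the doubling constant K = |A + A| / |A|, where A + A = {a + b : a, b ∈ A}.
K = |A + A| / |A| = 10/4 = 5/2

Enumerate A + A = {a + b : a, b ∈ A}. With |A| = 4, there are |A|^2 = 16 ordered sum pairs; collecting distinct values, A + A = {-30, -27, -24, -5, -2, 8, 11, 20, 33, 46}, so |A + A| = 10. Thus K = 10/4 = 5/2. For comparison, the minimum possible |A + A| over all 4-element sets is 2·4 − 1 = 7 (so min K = 7/4), attained only by arithmetic progressions.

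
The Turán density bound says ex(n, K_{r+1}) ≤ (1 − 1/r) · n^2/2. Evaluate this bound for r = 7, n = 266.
Turán density bound = (6/7) · 266^2/2 = 30324

Turán's theorem: ex(n, K_{r+1}) is achieved by the complete r-partite Turán graph T(n, r) with parts as balanced as possible, and is at most (1 − 1/r) · n^2/2. For r = 7, n = 266: the density bound is (6/7) · 70756/2 = 30324. Since 7 ∣ 266, the Turán graph T(266, 7) has parts of equal size 38, and its edge count e(T(266, 7)) = 30324 attains the density bound exactly.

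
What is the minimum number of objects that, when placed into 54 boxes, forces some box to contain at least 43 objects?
n = (43 − 1)·54 + 1 = 2269

By the generalised pigeonhole principle, to guarantee some box contains ≥ r objects we need more than (r − 1) · k objects total. Threshold: n = (r − 1) · k + 1. With r = 43 and k = 54: n = 42 · 54 + 1 = 2268 + 1 = 2269. For n = 2268 = 42 · 54, we can put exactly 42 objects in every box, avoiding 43 in any single one — so 2269 is tight.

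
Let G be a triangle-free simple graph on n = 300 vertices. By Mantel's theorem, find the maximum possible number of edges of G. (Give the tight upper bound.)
ex(300, K_3) = ⌊300^2/4⌋ = 22500

Mantel (1907): a triangle-free graph on n vertices has at most ⌊n^2/4⌋ edges, with equality for the complete bipartite graph K_{⌊n/2⌋, ⌈n/2⌉}. For n = 300: ⌊300^2/4⌋ = ⌊90000/4⌋ = 22500. The extremal graph is K_{150, 150}, which has 150·150 = 22500 edges.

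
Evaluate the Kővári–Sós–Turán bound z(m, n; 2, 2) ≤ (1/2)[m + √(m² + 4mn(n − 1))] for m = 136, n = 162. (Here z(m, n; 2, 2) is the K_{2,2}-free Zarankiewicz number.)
z(136, 162; 2, 2) ≤ (1/2)[136 + √(136² + 4·136·162·161)] = (1/2)[136 + √14207104] = 1952.6156

Kővári–Sós–Turán: let r_1, ..., r_136 be the row sums and z = Σ r_i the total number of 1s. Each pair of columns can share at most one row with both entries 1 (else a 2×2 all-ones block appears), so Σ_i C(r_i, 2) ≤ C(162, 2) = 13041. By convexity Σ_i C(r_i, 2) ≥ 136·C(z/136, 2) = z(z − 136)/(2·136), giving z² − 136z − 136·162·161 ≤ 0 and hence z ≤ (1/2)[136 + √(18496 + 4·3547152)] = (1/2)[136 + √14207104] ≈ (1/2)(136 + 3769.2312) = 1952.6156.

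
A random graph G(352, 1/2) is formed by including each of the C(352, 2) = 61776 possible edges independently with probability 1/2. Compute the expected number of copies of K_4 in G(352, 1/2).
E[# K_4] = C(352, 4) · (1/2)^C(4, 2) = 628828200 / 2^6 = 78603525/8 = 9825440.625

For each 4-subset S of vertices (there are C(352, 4) = 628828200 such S), let X_S = 1 if S induces a K_4 (all C(4, 2) = 6 edges present). Then P(X_S = 1) = (1/2)^6 = 1/64. By linearity of expectation, E[# K_4] = C(352, 4) · (1/2)^6 = 628828200 / 64 = 78603525/8 = 9825440.625.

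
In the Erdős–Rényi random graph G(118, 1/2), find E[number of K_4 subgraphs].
E[# K_4] = C(118, 4) · (1/2)^C(4, 2) = 7673835 / 2^6 = 119903.671875

For each 4-subset S of vertices (there are C(118, 4) = 7673835 such S), let X_S = 1 if S induces a K_4 (all C(4, 2) = 6 edges present). Then P(X_S = 1) = (1/2)^6 = 1/64. By linearity of expectation, E[# K_4] = C(118, 4) · (1/2)^6 = 7673835 / 64 = 119903.671875.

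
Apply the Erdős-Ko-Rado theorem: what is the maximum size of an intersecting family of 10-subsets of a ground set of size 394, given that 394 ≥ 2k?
max |F| = C(393, 9) = 561949481790441745

Erdős-Ko-Rado (1961): when n ≥ 2k, max |F| = C(n−1, k−1). The bound is attained by the star {A : i ∈ A} for any fixed i ∈ [n]. Here C(394−1, 10−1) = C(393, 9) = 561949481790441745.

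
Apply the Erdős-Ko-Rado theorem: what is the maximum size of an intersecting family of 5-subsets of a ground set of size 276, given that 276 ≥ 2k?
max |F| = C(275, 4) = 233132900

The Erdős-Ko-Rado theorem states: for n ≥ 2k, an intersecting family of k-subsets of an n-element set has size at most C(n − 1, k − 1), with equality for 'star' families {A ⊆ [n] : |A| = k, i ∈ A} (fix an element i). For n = 276, k = 5: C(275, 4) = 233132900.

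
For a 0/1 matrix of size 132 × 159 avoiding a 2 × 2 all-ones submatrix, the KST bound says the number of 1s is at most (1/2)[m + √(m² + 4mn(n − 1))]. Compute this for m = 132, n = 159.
z(132, 159; 2, 2) ≤ (1/2)[132 + √(132² + 4·132·159·158)] = (1/2)[132 + √13281840] = 1888.2129

Kővári–Sós–Turán: let r_1, ..., r_132 be the row sums and z = Σ r_i the total number of 1s. Each pair of columns can share at most one row with both entries 1 (else a 2×2 all-ones block appears), so Σ_i C(r_i, 2) ≤ C(159, 2) = 12561. By convexity Σ_i C(r_i, 2) ≥ 132·C(z/132, 2) = z(z − 132)/(2·132), giving z² − 132z − 132·159·158 ≤ 0 and hence z ≤ (1/2)[132 + √(17424 + 4·3316104)] = (1/2)[132 + √13281840] ≈ (1/2)(132 + 3644.4259) = 1888.2129.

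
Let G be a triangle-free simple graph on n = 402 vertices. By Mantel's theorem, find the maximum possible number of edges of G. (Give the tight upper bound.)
ex(402, K_3) = ⌊402^2/4⌋ = 40401

Mantel (1907): a triangle-free graph on n vertices has at most ⌊n^2/4⌋ edges, with equality for the complete bipartite graph K_{⌊n/2⌋, ⌈n/2⌉}. For n = 402: ⌊402^2/4⌋ = ⌊161604/4⌋ = 40401. The extremal graph is K_{201, 201}, which has 201·201 = 40401 edges.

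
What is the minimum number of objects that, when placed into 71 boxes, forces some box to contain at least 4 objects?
n = (4 − 1)·71 + 1 = 214

By the generalised pigeonhole principle, to guarantee some box contains ≥ r objects we need more than (r − 1) · k objects total. Threshold: n = (r − 1) · k + 1. With r = 4 and k = 71: n = 3 · 71 + 1 = 213 + 1 = 214. For n = 213 = 3 · 71, we can put exactly 3 objects in every box, avoiding 4 in any single one — so 214 is tight.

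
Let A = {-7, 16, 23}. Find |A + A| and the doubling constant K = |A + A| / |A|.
K = |A + A| / |A| = 6/3 = 2

Enumerate A + A = {a + b : a, b ∈ A}. With |A| = 3, there are |A|^2 = 9 ordered sum pairs; collecting distinct values, A + A = {-14, 9, 16, 32, 39, 46}, so |A + A| = 6. Thus K = 6/3 = 2. For comparison, the minimum possible |A + A| over all 3-element sets is 2·3 − 1 = 5 (so min K = 5/3), attained only by arithmetic progressions.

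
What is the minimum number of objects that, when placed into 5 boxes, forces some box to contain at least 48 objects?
n = (48 − 1)·5 + 1 = 236

By the generalised pigeonhole principle, to guarantee some box contains ≥ r objects we need more than (r − 1) · k objects total. Threshold: n = (r − 1) · k + 1. With r = 48 and k = 5: n = 47 · 5 + 1 = 235 + 1 = 236. For n = 235 = 47 · 5, we can put exactly 47 objects in every box, avoiding 48 in any single one — so 236 is tight.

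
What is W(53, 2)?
W(53, 2) = 53 + 1 = 54

A 2-term AP is any pair of integers, so a monochromatic 2-AP exists iff some colour is used at least twice. With 53 colours, the colouring i ↦ i on {1, ..., 53} uses each colour once, avoiding any monochromatic pair, so W(53, 2) > 53. For {1, ..., 54}, pigeonhole forces two integers of the same colour, which form a monochromatic 2-AP. Hence W(53, 2) = 54.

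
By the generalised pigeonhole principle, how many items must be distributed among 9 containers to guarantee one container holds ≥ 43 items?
n = (43 − 1)·9 + 1 = 379

By the generalised pigeonhole principle, to guarantee some box contains ≥ r objects we need more than (r − 1) · k objects total. Threshold: n = (r − 1) · k + 1. With r = 43 and k = 9: n = 42 · 9 + 1 = 378 + 1 = 379. For n = 378 = 42 · 9, we can put exactly 42 objects in every box, avoiding 43 in any single one — so 379 is tight.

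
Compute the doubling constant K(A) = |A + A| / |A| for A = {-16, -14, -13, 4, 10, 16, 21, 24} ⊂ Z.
K = |A + A| / |A| = 33/8

Enumerate A + A = {a + b : a, b ∈ A}. With |A| = 8, there are |A|^2 = 64 ordered sum pairs; collecting distinct values, A + A = {-32, -30, -29, -28, -27, -26, -12, -10, -9, -6, -4, -3, 0, 2, 3, 5, 7, 8, 10, 11, 14, 20, 25, 26, 28, 31, 32, 34, 37, 40, 42, 45, 48}, so |A + A| = 33. Thus K = 33/8. For comparison, the minimum possible |A + A| over all 8-element sets is 2·8 − 1 = 15 (so min K = 15/8), attained only by arithmetic progressions.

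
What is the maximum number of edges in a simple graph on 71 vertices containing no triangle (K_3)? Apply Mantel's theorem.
ex(71, K_3) = ⌊71^2/4⌋ = 1260

Mantel (1907): a triangle-free graph on n vertices has at most ⌊n^2/4⌋ edges, with equality for the complete bipartite graph K_{⌊n/2⌋, ⌈n/2⌉}. For n = 71: ⌊71^2/4⌋ = ⌊5041/4⌋ = 1260. The extremal graph is K_{35, 36}, which has 35·36 = 1260 edges.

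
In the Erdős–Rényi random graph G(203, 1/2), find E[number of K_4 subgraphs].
E[# K_4] = C(203, 4) · (1/2)^C(4, 2) = 68685050 / 2^6 = 34342525/32 = 1073203.90625

For each 4-subset S of vertices (there are C(203, 4) = 68685050 such S), let X_S = 1 if S induces a K_4 (all C(4, 2) = 6 edges present). Then P(X_S = 1) = (1/2)^6 = 1/64. By linearity of expectation, E[# K_4] = C(203, 4) · (1/2)^6 = 68685050 / 64 = 34342525/32 = 1073203.90625.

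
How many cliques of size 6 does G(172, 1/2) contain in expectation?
E[# K_6] = C(172, 6) · (1/2)^C(6, 2) = 32927096748 / 2^15 = 8231774187/8192 ≈ 1004855.247437

For each 6-subset S of vertices (there are C(172, 6) = 32927096748 such S), let X_S = 1 if S induces a K_6 (all C(6, 2) = 15 edges present). Then P(X_S = 1) = (1/2)^15 = 1/32768. By linearity of expectation, E[# K_6] = C(172, 6) · (1/2)^15 = 32927096748 / 32768 = 8231774187/8192 ≈ 1004855.247437.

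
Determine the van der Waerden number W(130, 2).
W(130, 2) = 130 + 1 = 131

A 2-term AP is any pair of integers, so a monochromatic 2-AP exists iff some colour is used at least twice. With 130 colours, the colouring i ↦ i on {1, ..., 130} uses each colour once, avoiding any monochromatic pair, so W(130, 2) > 130. For {1, ..., 131}, pigeonhole forces two integers of the same colour, which form a monochromatic 2-AP. Hence W(130, 2) = 131.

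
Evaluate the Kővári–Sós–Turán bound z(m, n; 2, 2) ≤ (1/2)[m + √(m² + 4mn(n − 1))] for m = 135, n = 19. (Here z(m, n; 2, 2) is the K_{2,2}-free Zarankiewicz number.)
z(135, 19; 2, 2) ≤ (1/2)[135 + √(135² + 4·135·19·18)] = (1/2)[135 + √202905] = 292.7249

Kővári–Sós–Turán: let r_1, ..., r_135 be the row sums and z = Σ r_i the total number of 1s. Each pair of columns can share at most one row with both entries 1 (else a 2×2 all-ones block appears), so Σ_i C(r_i, 2) ≤ C(19, 2) = 171. By convexity Σ_i C(r_i, 2) ≥ 135·C(z/135, 2) = z(z − 135)/(2·135), giving z² − 135z − 135·19·18 ≤ 0 and hence z ≤ (1/2)[135 + √(18225 + 4·46170)] = (1/2)[135 + √202905] ≈ (1/2)(135 + 450.4498) = 292.7249.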